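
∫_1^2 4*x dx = 6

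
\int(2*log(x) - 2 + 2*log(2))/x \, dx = (log(2*x) - 1)^2 + C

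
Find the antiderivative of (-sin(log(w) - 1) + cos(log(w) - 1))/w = sqrt(2)*cos(-log(w) + pi/4 + 1) + C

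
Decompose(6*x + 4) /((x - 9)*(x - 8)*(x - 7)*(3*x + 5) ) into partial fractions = 81/(12064*(3*x + 5)) + 23/(26*(x - 7)) - 52/(29*(x - 8)) + 29/(32*(x - 9))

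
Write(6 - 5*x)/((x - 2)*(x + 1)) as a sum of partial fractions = -11/(3*(x + 1)) - 4/(3*(x - 2))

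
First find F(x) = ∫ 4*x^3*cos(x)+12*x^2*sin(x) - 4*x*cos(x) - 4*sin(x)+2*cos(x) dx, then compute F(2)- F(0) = 26*sin(2)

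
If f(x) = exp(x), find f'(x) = exp(x)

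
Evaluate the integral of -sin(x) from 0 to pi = -2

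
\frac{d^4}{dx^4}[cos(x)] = cos(x)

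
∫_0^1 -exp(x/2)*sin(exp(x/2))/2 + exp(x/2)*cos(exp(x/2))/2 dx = sqrt(2)*(-sin(pi/4 + 1) + sin(pi/4 + exp(1/2)))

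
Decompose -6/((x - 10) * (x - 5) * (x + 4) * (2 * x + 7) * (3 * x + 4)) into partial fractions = -243/(33592*(3*x + 4)) + 32/(1989*(2*x + 7)) - 1/(168*(x + 4)) + 2/(4845*(x - 5)) - 1/(10710*(x - 10))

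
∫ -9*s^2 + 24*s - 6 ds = -3*s^3 + 12*s^2 - 6*s + C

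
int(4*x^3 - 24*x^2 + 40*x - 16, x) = x^4 - 8*x^3 + 20*x^2 - 16*x + C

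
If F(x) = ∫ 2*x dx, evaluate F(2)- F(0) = 4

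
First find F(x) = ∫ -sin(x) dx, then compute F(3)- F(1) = cos(3) - cos(1)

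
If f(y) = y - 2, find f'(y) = 1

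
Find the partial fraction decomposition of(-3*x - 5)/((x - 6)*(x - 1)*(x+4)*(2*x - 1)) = -52/(99*(2*x - 1)) - 7/(450*(x + 4)) + 8/(25*(x - 1)) - 23/(550*(x - 6))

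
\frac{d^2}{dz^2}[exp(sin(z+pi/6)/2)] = -exp(sin(z + pi/6)/2)*sin(z + pi/6)/2 + exp(sin(z + pi/6)/2)*cos(z + pi/6)^2/4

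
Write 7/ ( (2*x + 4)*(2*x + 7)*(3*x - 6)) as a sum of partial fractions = 14/(99*(2*x + 7)) - 7/(72*(x + 2)) + 7/(264*(x - 2))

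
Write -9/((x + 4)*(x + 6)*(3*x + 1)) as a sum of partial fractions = -81/(187*(3*x + 1)) - 9/(34*(x + 6)) + 9/(22*(x + 4))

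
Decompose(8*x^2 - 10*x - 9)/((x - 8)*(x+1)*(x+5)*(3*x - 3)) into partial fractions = -241/(936*(x + 5)) + 1/(24*(x + 1)) + 11/(252*(x - 1)) + 47/(273*(x - 8))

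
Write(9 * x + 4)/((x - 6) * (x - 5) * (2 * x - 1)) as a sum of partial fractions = 34/(99*(2*x - 1)) - 49/(9*(x - 5)) + 58/(11*(x - 6))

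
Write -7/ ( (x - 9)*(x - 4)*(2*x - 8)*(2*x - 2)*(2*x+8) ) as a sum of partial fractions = -7/(33280*(x + 4)) + 7/(2880*(x - 1)) - 217/(115200*(x - 4)) + 7/(960*(x - 4)^2) - 7/(20800*(x - 9))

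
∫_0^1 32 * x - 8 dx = 8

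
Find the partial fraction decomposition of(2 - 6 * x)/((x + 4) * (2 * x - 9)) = -50/(17*(2*x - 9)) - 26/(17*(x + 4))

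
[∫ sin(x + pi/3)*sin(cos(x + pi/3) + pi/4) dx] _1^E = -cos(cos(1 + pi/3) + pi/4) + cos(cos(pi/3 + E) + pi/4)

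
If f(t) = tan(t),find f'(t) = cos(t)^(-2)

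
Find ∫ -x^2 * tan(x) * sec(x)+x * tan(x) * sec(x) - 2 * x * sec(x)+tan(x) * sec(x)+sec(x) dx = (-x^2 + x + 1)*sec(x) + C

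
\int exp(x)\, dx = exp(x) + C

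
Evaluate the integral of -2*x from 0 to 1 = -1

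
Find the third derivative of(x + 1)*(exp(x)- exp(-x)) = (x*exp(2*x) + x + 4*exp(2*x) - 2)*exp(-x)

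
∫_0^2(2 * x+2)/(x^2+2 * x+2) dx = -log(2) + log(10)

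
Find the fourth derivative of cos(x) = cos(x)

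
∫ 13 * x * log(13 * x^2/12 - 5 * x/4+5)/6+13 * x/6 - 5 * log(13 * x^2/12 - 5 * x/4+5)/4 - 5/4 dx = (13*x^2 - 15*x + 60)*log(13*x^2/12 - 5*x/4 + 5)/12 + C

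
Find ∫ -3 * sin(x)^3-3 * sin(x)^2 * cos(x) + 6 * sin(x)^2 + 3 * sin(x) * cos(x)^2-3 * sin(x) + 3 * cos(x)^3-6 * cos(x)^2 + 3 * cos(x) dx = (sqrt(2)*sin(x + pi/4) - 1)^3 + C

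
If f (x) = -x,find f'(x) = -1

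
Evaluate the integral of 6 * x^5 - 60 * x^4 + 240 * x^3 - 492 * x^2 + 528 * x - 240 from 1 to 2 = -5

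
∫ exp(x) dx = exp(x) + C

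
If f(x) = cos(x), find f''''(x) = cos(x)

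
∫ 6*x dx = 3*x^2 + C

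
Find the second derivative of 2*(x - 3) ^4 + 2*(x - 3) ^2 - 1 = 24*x^2 - 144*x + 220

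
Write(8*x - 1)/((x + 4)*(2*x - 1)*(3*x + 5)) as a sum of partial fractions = 129/(91*(3*x + 5)) + 4/(39*(2*x - 1)) - 11/(21*(x + 4))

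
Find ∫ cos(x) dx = sin(x) + C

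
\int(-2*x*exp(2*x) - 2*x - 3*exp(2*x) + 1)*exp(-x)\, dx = -2*(2*x + 1)*sinh(x) + C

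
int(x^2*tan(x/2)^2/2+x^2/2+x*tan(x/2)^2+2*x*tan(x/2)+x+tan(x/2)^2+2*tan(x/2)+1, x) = ((x + 1)^2 + 1)*tan(x/2) + C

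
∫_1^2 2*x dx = 3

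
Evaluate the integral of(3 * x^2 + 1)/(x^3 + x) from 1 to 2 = -log(2) + log(10)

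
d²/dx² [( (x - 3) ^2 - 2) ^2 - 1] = 12*x^2 - 72*x + 100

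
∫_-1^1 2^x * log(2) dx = 3/2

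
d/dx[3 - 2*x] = -2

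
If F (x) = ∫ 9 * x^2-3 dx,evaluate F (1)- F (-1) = 0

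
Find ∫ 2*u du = u^2 + C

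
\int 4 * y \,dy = 2*y^2 + C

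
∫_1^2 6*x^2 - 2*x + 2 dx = 13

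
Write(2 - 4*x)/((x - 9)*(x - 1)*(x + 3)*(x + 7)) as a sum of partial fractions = -15/(256*(x + 7)) + 7/(96*(x + 3)) + 1/(128*(x - 1)) - 17/(768*(x - 9))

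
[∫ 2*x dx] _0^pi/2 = pi^2/4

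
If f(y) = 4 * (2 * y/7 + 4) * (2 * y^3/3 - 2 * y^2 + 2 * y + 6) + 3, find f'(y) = 64*y^3/21 + 176*y^2/7 - 416*y/7 + 272/7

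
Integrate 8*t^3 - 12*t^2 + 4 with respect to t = 2*t^4 - 4*t^3 + 4*t + C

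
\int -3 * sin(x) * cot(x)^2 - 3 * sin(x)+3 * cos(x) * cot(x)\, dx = 3*cos(x) + C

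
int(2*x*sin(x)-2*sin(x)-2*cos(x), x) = (2 - 2*x)*cos(x) + C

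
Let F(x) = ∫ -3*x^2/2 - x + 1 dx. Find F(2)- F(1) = -4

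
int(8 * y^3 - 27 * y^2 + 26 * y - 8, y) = 2*y^4 - 9*y^3 + 13*y^2 - 8*y + C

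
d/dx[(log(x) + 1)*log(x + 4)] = (x*log(x) + x*log(x + 4) + x + 4*log(x + 4))/(x^2 + 4*x)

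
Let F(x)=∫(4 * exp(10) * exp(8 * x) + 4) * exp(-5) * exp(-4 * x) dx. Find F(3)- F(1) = -exp(9) - exp(-17) + exp(-9) + exp(17)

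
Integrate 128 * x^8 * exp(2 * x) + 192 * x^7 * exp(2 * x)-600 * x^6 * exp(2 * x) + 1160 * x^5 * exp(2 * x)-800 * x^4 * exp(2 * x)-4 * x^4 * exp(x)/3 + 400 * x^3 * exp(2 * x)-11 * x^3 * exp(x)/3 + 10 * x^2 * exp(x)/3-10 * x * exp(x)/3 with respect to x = x^2*(12*x^2*(4*x^2 - 5*x + 5)^2*exp(x) - 4*x^2 + 5*x - 5)*exp(x)/3 + C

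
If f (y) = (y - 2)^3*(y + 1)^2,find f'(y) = 5*y^4 - 16*y^3 + 3*y^2 + 20*y - 4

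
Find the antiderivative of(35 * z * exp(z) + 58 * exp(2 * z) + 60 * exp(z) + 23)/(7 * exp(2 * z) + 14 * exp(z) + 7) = (58*z*exp(z) + 23*z + 21)/(7*(exp(z) + 1)) + C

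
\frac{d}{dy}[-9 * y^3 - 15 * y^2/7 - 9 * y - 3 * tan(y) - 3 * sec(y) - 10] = -27*y^2 - 30*y/7 - 3*tan(y)^2 - 3*tan(y)*sec(y) - 12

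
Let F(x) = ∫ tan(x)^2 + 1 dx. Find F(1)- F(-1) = 2*tan(1)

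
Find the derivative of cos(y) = -sin(y)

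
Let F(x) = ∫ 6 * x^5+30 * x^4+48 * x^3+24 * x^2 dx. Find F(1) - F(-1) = 28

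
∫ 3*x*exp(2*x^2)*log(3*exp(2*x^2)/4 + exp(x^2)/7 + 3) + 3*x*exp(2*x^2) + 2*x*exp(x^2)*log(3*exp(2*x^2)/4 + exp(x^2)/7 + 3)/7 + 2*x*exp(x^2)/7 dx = (21*exp(2*x^2) + 4*exp(x^2) + 84)*log(3*exp(2*x^2)/4 + exp(x^2)/7 + 3)/28 + C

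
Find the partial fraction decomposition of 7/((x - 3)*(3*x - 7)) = -21/(2*(3*x - 7)) + 7/(2*(x - 3))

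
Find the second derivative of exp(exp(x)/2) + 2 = exp(x + exp(x)/2)/2 + exp(2*x + exp(x)/2)/4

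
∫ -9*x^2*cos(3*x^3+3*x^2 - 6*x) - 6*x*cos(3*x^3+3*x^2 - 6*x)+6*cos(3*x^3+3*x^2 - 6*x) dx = -sin(3*x*(x^2 + x - 2)) + C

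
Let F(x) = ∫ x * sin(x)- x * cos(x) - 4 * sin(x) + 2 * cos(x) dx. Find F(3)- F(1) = -2*sin(1) - 2*cos(1)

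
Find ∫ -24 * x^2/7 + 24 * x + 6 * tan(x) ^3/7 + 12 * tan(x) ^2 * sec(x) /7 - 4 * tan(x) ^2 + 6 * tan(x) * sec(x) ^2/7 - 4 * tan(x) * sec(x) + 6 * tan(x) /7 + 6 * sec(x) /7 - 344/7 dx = -4*x - 8*(x - 3)^3/7 + 12*(x - 3)^2/7 + 3*(tan(x) + sec(x))^2/7 - 4*tan(x) - 4*sec(x) + C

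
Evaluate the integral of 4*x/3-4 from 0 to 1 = -10/3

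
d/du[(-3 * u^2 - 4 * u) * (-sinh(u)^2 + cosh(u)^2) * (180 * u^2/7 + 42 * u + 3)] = -2160*u^3/7 - 4806*u^2/7 - 354*u - 12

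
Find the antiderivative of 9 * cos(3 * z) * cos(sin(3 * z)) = 3*sin(sin(3*z)) + C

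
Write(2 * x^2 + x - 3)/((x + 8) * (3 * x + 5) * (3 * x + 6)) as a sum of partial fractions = 8/(57*(3*x + 5)) + 13/(38*(x + 8)) - 1/(6*(x + 2))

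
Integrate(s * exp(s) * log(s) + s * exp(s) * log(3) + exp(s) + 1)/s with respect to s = (exp(s) + 1)*log(3*s) + C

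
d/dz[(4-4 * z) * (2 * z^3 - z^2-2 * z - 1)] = -32*z^3 + 36*z^2 + 8*z - 4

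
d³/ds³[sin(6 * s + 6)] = -216*cos(6*s + 6)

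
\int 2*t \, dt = t^2 + C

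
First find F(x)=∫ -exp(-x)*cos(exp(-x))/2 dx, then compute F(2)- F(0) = -sin(1)/2 + sin(exp(-2))/2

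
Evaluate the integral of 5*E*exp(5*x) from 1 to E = -exp(6) + exp(1 + 5*E)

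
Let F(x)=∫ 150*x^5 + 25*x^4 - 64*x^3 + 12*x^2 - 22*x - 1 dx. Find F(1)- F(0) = 6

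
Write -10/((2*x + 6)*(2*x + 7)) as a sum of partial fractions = 10/(2*x + 7) - 5/(x + 3)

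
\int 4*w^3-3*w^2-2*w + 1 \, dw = w^4 - w^3 - w^2 + w + C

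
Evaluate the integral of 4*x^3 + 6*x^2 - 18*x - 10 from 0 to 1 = -16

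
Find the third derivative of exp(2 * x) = 8*exp(2*x)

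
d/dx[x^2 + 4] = 2*x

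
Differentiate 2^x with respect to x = 2^x*log(2)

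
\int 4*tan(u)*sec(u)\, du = 4*sec(u) + C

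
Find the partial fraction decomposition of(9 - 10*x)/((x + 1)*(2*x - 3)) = -12/(5*(2*x - 3)) - 19/(5*(x + 1))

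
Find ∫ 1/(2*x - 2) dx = log(4*x - 4)/2 + C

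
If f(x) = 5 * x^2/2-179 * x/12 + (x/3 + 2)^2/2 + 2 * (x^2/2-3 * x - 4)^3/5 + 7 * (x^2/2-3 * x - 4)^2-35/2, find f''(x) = 3*x^4/2 - 18*x^3 + 357*x^2/5 - 522*x/5 + 356/45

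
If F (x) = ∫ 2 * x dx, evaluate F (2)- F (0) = 4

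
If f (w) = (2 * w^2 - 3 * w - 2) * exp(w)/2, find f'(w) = w^2*exp(w) + w*exp(w)/2 - 5*exp(w)/2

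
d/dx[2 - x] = -1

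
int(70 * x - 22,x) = 35*x^2 - 22*x + C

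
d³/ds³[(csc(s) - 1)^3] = 3*(1 - 8/sin(s) + 3/sin(s)^2 + 24/sin(s)^3 - 20/sin(s)^4)*cos(s)/sin(s)^2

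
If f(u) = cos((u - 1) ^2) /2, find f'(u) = (1 - u)*sin(u^2 - 2*u + 1)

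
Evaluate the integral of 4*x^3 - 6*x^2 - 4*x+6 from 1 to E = -8 + (1 + E)^2*((-2 + E)^2 + 1)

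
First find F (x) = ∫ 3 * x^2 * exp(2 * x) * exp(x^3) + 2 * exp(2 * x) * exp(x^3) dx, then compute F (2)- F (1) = -exp(3) + exp(12)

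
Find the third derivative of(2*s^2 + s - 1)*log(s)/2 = (4*s^2 - s - 2)/(2*s^3)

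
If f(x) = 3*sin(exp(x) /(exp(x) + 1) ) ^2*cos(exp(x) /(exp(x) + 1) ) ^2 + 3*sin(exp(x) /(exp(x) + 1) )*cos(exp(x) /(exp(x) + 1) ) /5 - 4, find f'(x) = 3*(5*sin(4*exp(x)/(exp(x) + 1))/2 + cos(2*exp(x)/(exp(x) + 1)))*exp(x)/(5*exp(2*x) + 10*exp(x) + 5)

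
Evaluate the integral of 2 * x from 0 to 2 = 4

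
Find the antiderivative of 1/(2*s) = log(3*s)/2 + C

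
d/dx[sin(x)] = cos(x)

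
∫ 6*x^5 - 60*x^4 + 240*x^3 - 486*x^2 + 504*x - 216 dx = x^6 - 12*x^5 + 60*x^4 - 162*x^3 + 252*x^2 - 216*x + C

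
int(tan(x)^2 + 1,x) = tan(x) + C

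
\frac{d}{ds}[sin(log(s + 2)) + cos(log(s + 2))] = sqrt(2)*cos(log(s + 2) + pi/4)/(s + 2)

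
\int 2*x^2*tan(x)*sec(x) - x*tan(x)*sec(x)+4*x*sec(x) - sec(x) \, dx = x*(2*x - 1)*sec(x) + C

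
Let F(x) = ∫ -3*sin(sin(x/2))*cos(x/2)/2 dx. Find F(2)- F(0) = -3 + 3*cos(sin(1))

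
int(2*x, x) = x^2 + C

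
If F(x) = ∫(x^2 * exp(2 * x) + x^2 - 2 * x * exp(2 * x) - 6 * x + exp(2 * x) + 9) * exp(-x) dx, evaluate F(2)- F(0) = -exp(-2) + exp(2)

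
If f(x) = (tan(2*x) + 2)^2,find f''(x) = 24*tan(2*x)^4 + 32*tan(2*x)^3 + 32*tan(2*x)^2 + 32*tan(2*x) + 8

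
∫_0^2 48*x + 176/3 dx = 640/3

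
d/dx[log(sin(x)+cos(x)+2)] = (-sin(x) + cos(x))/(sin(x) + cos(x) + 2)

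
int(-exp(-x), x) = exp(-x) + C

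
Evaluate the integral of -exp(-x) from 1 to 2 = -exp(-1) + exp(-2)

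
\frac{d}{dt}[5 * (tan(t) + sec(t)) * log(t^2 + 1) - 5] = 5*(t^2*log(t^2 + 1)*sin(t)/cos(t)^2 + t^2*log(t^2 + 1)/cos(t)^2 + 2*t*tan(t) + 2*t/cos(t) + log(t^2 + 1)*sin(t)/cos(t)^2 + log(t^2 + 1)/cos(t)^2)/(t^2 + 1)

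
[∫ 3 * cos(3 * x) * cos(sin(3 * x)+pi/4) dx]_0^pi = 0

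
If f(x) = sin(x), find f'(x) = cos(x)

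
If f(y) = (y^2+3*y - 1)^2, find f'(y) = 4*y^3 + 18*y^2 + 14*y - 6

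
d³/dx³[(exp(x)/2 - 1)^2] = 2*exp(2*x) - exp(x)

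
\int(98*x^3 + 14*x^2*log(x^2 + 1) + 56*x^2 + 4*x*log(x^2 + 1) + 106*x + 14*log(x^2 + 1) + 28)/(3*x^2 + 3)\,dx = 28*x + (7*x + log(x^2 + 1) - 4)^2/3 + 4*log(x^2 + 1) + C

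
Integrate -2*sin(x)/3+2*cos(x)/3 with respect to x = 2*sqrt(2)*sin(x + pi/4)/3 + C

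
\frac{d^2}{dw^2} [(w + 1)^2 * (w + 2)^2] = 12*w^2 + 36*w + 26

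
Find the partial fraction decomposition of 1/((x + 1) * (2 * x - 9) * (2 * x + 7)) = 1/(40*(2*x + 7)) + 1/(88*(2*x - 9)) - 1/(55*(x + 1))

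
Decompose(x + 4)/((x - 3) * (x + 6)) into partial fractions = 2/(9*(x + 6)) + 7/(9*(x - 3))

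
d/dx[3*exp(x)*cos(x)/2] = 3*sqrt(2)*exp(x)*cos(x + pi/4)/2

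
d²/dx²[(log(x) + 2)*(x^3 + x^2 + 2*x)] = (6*x^2*log(x) + 17*x^2 + 2*x*log(x) + 7*x + 2)/x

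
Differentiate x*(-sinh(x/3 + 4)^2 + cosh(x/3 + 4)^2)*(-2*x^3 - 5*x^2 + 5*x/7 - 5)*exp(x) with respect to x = -(2*x^4 + 13*x^3 + 100*x^2/7 + 25*x/7 + 5)*exp(x)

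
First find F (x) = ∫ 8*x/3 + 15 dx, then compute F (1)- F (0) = 49/3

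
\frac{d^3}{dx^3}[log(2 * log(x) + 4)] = (2*log(x)^2 + 11*log(x) + 16)/(x^3*log(x)^3 + 6*x^3*log(x)^2 + 12*x^3*log(x) + 8*x^3)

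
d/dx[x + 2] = 1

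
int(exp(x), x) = exp(x) + C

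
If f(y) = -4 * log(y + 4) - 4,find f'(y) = -4/(y + 4)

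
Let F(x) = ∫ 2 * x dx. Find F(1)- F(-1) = 0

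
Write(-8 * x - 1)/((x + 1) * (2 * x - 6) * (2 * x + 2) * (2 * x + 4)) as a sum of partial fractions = -3/(8*(x + 2)) + 53/(128*(x + 1)) - 7/(32*(x + 1)^2) - 5/(128*(x - 3))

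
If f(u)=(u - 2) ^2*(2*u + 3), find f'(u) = 6*u^2 - 10*u - 4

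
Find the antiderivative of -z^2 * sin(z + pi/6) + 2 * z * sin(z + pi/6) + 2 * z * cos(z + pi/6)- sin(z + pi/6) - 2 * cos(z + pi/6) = (z - 1)^2*cos(z + pi/6) + C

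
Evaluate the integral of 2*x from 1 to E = -1 + exp(2)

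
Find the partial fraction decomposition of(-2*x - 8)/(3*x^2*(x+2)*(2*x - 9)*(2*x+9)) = 4/(10935*(2*x + 9)) - 68/(28431*(2*x - 9)) + 1/(195*(x + 2)) - 1/(243*x) + 4/(243*x^2)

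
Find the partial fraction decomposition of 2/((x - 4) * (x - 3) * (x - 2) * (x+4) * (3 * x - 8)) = 81/(80*(3*x - 8)) + 1/(3360*(x + 4)) - 1/(12*(x - 2)) - 2/(7*(x - 3)) + 1/(32*(x - 4))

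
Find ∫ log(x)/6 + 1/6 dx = x*log(x)/6 + C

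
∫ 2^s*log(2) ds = 2^s + C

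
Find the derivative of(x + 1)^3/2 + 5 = 3*x^2/2 + 3*x + 3/2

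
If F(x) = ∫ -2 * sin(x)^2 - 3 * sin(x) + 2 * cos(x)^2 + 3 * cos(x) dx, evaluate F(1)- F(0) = -3 + sin(2) + 3*sqrt(2)*sin(pi/4 + 1)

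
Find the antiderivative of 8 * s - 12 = 4*s^2 - 12*s + C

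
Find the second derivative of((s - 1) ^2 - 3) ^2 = 12*s^2 - 24*s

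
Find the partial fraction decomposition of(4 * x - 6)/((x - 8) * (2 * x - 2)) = 1/(7*(x - 1)) + 13/(7*(x - 8))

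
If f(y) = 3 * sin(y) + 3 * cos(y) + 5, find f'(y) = -3*sin(y) + 3*cos(y)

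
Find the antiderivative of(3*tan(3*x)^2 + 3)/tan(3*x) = log(tan(3*x)) + C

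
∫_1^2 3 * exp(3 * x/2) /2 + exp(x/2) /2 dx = -(1 + E)*exp(1/2) + E*(1 + exp(2))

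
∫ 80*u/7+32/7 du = 40*u^2/7 + 32*u/7 + C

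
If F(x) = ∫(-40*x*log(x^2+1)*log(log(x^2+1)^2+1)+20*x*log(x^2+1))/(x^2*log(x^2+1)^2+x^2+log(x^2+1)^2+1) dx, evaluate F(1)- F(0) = -5*log(log(2)^2 + 1)^2 + 5*log(log(2)^2 + 1)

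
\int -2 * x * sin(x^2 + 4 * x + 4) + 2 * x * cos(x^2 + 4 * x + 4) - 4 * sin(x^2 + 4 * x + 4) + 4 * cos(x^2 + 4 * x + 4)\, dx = sin((x + 2)^2) + cos((x + 2)^2) + C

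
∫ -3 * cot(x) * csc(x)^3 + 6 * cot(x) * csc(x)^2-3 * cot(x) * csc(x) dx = (csc(x) - 1)^3 + C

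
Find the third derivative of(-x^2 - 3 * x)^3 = -120*x^3 - 540*x^2 - 648*x - 162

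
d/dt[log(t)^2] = 2*log(t)/t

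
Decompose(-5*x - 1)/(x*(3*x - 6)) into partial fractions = -11/(6*(x - 2)) + 1/(6*x)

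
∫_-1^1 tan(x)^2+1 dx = 2*tan(1)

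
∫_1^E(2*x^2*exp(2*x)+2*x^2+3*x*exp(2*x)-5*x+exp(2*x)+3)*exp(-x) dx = -3*E + 3*exp(-1) + (-exp(-E) + exp(E))*(-E + 2 + 2*exp(2))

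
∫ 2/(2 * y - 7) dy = log(7 - 2*y) + C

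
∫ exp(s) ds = exp(s) + C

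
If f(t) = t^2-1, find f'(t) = 2*t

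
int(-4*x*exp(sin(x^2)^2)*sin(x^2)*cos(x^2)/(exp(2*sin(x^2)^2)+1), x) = acot(exp(sin(x^2)^2)) + C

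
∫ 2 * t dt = t^2 + C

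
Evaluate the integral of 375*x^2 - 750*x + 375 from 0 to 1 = 125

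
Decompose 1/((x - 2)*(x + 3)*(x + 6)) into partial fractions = 1/(24*(x + 6)) - 1/(15*(x + 3)) + 1/(40*(x - 2))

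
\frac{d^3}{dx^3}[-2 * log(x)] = -4/x^3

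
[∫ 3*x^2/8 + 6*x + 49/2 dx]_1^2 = 275/8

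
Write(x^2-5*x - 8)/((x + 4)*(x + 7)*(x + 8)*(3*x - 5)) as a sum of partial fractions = -183/(6409*(3*x - 5)) - 24/(29*(x + 8)) + 38/(39*(x + 7)) - 7/(51*(x + 4))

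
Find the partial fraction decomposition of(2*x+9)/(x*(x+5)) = 1/(5*(x + 5)) + 9/(5*x)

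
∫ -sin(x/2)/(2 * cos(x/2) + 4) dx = log(cos(x/2) + 2) + C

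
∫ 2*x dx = x^2 + C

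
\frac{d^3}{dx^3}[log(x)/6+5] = 1/(3*x^3)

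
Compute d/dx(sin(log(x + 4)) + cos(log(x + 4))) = sqrt(2)*cos(log(x + 4) + pi/4)/(x + 4)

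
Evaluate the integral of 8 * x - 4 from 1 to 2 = 8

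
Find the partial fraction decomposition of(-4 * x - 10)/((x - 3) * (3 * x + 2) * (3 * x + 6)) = 1/(2*(3*x + 2)) - 1/(30*(x + 2)) - 2/(15*(x - 3))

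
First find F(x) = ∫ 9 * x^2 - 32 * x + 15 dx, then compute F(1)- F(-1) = 36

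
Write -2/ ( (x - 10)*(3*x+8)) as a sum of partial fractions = 3/(19*(3*x + 8)) - 1/(19*(x - 10))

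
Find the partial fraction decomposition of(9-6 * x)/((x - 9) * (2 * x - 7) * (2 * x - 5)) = -6/(13*(2*x - 5)) + 12/(11*(2*x - 7)) - 45/(143*(x - 9))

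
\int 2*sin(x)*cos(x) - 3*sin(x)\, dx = (3 - cos(x))*cos(x) + C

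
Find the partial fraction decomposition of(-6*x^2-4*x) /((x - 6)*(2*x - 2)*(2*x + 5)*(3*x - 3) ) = 110/(2499*(2*x + 5)) + 53/(735*(x - 1)) + 1/(21*(x - 1)^2) - 8/(85*(x - 6))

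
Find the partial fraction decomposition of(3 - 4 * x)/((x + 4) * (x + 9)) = -39/(5*(x + 9)) + 19/(5*(x + 4))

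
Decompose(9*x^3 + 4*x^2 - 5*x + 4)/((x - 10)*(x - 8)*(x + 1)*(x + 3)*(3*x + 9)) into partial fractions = -2108/(20449*(x + 3)) + 94/(429*(x + 3)^2) + 1/(297*(x + 1)) - 2414/(3267*(x - 8)) + 1559/(1859*(x - 10))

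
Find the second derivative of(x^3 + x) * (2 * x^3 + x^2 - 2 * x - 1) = 60*x^4 + 20*x^3 - 4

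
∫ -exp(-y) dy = exp(-y) + C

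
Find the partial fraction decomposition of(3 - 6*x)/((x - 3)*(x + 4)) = -27/(7*(x + 4)) - 15/(7*(x - 3))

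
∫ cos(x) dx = sin(x) + C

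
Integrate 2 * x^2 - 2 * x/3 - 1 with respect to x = 2*x^3/3 - x^2/3 - x + C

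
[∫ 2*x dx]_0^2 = 4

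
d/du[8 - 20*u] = -20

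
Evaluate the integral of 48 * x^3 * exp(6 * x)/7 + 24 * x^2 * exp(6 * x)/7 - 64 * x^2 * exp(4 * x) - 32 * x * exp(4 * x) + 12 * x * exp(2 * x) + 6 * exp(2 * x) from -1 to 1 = -16*exp(4) + 8*exp(-6)/7 + 16*exp(-4) + 6*exp(-2) + 6*exp(2) + 8*exp(6)/7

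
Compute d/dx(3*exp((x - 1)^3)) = 9*x^2*exp(x^3 - 3*x^2 + 3*x - 1) - 18*x*exp(x^3 - 3*x^2 + 3*x - 1) + 9*exp(x^3 - 3*x^2 + 3*x - 1)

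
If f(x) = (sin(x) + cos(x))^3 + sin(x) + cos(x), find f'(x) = sqrt(2)*(3*sin(3*x + pi/4) + 5*cos(x + pi/4))/2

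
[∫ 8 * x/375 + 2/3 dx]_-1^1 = 4/3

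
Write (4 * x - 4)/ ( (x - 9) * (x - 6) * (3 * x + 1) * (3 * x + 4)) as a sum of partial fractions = 14/(341*(3*x + 4)) - 4/(133*(3*x + 1)) - 10/(627*(x - 6)) + 8/(651*(x - 9))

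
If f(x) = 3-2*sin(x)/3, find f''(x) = 2*sin(x)/3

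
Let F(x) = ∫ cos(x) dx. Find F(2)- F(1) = -sin(1) + sin(2)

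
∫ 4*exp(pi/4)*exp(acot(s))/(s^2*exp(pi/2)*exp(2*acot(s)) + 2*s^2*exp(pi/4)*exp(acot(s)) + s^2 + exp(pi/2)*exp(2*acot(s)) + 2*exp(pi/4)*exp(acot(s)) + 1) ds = -4*exp(acot(s) + pi/4)/(exp(acot(s) + pi/4) + 1) + C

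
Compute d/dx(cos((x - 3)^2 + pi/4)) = -2*x*sin(x^2 - 6*x + pi/4 + 9) + 6*sin(x^2 - 6*x + pi/4 + 9)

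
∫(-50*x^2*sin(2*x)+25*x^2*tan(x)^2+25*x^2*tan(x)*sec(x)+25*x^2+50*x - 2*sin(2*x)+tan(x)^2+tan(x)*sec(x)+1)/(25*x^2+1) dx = log(25*x^2 + 1) + cos(2*x) + tan(x) + sec(x) + C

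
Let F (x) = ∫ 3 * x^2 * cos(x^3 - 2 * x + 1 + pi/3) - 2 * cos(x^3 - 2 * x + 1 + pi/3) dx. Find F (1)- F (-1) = -sin(pi/3 + 2) + sqrt(3)/2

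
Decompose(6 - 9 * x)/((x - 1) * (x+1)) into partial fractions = -15/(2*(x + 1)) - 3/(2*(x - 1))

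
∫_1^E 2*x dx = -1 + exp(2)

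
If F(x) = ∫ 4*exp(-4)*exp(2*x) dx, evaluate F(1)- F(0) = -2*exp(-4) + 2*exp(-2)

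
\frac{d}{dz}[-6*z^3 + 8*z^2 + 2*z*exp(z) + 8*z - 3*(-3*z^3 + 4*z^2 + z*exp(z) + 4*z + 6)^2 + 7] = -162*z^5 + 18*z^4*exp(z) + 360*z^4 + 48*z^3*exp(z) + 96*z^3 - 6*z^2*exp(2*z) - 96*z^2*exp(z) + 18*z^2 - 6*z*exp(2*z) - 82*z*exp(z) - 368*z - 34*exp(z) - 136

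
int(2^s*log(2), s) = 2^s + C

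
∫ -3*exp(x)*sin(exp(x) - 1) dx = 3*cos(exp(x) - 1) + C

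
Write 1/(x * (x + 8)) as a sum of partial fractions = -1/(8*(x + 8)) + 1/(8*x)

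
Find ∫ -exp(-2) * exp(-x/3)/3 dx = exp(-x/3 - 2) + C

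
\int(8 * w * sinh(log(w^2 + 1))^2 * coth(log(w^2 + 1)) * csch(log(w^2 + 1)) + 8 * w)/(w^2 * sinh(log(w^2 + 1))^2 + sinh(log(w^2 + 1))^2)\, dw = -4*coth(log(w^2 + 1)) - 4*csch(log(w^2 + 1)) + C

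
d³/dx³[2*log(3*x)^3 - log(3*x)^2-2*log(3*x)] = (12*log(x)^2 - 40*log(x) + 24*log(3)*log(x) - 40*log(3) + 14 + 12*log(3)^2)/x^3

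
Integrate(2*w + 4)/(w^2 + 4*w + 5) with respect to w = log((w + 2)^2 + 1) + C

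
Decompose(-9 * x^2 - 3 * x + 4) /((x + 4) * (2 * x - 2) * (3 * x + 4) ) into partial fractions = 9/(14*(3*x + 4)) - 8/(5*(x + 4)) - 4/(35*(x - 1))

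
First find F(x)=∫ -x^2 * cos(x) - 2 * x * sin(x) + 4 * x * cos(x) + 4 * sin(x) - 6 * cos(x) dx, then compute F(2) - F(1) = -2*sin(2) + 3*sin(1)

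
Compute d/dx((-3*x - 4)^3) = -81*x^2 - 216*x - 144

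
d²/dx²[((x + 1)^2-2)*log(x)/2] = (2*x^2*log(x) + 3*x^2 + 2*x + 1)/(2*x^2)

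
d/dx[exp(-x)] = -exp(-x)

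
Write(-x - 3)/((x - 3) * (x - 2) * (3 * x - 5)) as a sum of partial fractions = -21/(2*(3*x - 5)) + 5/(x - 2) - 3/(2*(x - 3))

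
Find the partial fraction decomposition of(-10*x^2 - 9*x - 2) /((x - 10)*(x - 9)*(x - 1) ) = -7/(24*(x - 1)) + 893/(8*(x - 9)) - 364/(3*(x - 10))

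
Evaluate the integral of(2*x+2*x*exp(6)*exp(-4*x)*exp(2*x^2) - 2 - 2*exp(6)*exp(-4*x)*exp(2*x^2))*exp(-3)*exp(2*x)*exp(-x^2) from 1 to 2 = -exp(2) - exp(-3) + exp(-2) + exp(3)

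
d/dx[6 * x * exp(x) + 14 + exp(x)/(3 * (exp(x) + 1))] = (18*x*exp(3*x) + 36*x*exp(2*x) + 18*x*exp(x) + 18*exp(3*x) + 36*exp(2*x) + 19*exp(x))/(3*exp(2*x) + 6*exp(x) + 3)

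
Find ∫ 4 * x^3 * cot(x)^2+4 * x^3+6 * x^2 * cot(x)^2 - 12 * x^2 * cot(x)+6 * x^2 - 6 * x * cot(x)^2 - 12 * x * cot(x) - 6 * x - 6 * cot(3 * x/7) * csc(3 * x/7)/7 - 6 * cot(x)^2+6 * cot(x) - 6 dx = (-4*x^3 - 6*x^2 + 6*x + 6)*cot(x) + 2*csc(3*x/7) + C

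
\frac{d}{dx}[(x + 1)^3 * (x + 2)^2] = 5*x^4 + 28*x^3 + 57*x^2 + 50*x + 16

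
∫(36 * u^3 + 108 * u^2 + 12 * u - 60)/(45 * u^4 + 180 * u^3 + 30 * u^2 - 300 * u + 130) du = log((3*u^2 + 6*u - 5)^2 + 1)/5 + C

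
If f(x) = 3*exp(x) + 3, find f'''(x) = 3*exp(x)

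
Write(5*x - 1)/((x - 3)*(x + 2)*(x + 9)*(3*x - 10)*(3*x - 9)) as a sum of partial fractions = 423/(592*(3*x - 10)) - 23/(55944*(x + 9)) + 11/(8400*(x + 2)) - 1291/(5400*(x - 3)) - 7/(90*(x - 3)^2)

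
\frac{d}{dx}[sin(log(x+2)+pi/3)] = cos(log(x + 2) + pi/3)/(x + 2)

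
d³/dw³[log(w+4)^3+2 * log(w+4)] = (6*log(w + 4)^2 - 18*log(w + 4) + 10)/(w^3 + 12*w^2 + 48*w + 64)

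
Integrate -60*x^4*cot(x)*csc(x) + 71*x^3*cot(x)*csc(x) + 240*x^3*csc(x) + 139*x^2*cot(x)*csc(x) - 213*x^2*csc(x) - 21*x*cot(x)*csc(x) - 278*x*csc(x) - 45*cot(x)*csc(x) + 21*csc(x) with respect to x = (60*x^4 - 71*x^3 - 139*x^2 + 21*x + 45)*csc(x) + C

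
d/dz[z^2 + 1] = 2*z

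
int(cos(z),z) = sin(z) + C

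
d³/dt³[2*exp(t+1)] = 2*exp(t + 1)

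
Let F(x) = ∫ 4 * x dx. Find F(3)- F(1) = 16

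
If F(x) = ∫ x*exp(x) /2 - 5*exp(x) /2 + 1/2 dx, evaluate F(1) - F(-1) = -5*E/2 + 1 + 7*exp(-1)/2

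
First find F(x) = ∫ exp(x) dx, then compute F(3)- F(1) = -E + exp(3)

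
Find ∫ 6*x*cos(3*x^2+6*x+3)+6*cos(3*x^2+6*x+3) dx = sin(3*(x + 1)^2) + C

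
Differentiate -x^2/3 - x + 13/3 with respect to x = -2*x/3 - 1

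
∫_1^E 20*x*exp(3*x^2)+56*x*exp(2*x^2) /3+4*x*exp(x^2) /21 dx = -10*exp(3)/3 - 14*exp(2)/3 - 2*E/21 + 2*exp(exp(2))/21 + 14*exp(2*exp(2))/3 + 10*exp(3*exp(2))/3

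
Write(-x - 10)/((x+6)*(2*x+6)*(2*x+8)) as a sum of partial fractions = -1/(6*(x + 6)) + 3/(4*(x + 4)) - 7/(12*(x + 3))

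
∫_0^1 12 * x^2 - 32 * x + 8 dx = -4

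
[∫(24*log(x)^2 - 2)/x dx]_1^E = 6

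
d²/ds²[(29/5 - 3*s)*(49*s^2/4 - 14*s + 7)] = 2261/10 - 441*s/2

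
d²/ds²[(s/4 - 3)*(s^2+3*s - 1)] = 3*s/2 - 9/2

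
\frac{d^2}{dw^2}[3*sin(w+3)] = -3*sin(w + 3)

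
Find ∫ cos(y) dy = sin(y) + C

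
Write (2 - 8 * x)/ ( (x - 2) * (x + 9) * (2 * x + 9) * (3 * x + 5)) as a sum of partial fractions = -207/(2057*(3*x + 5)) + 304/(1989*(2*x + 9)) - 37/(1089*(x + 9)) - 14/(1573*(x - 2))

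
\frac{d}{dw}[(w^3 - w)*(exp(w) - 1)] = w^3*exp(w) + 3*w^2*exp(w) - 3*w^2 - w*exp(w) - exp(w) + 1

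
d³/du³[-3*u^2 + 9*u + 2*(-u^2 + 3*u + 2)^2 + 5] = 48*u - 72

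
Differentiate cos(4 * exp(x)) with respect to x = -4*exp(x)*sin(4*exp(x))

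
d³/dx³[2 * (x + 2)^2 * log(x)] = (4*x^2 - 8*x + 16)/x^3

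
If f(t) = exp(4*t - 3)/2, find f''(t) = 8*exp(4*t - 3)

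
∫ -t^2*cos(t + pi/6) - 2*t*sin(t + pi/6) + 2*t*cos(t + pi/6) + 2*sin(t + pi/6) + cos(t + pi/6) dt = (-t^2 + 2*t + 1)*sin(t + pi/6) + C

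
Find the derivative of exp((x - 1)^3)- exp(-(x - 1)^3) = (3*x^2*exp(2*x^3 - 6*x^2 + 6*x - 2) + 3*x^2 - 6*x*exp(2*x^3 - 6*x^2 + 6*x - 2) - 6*x + 3*exp(2*x^3 - 6*x^2 + 6*x - 2) + 3)*exp(-x^3 + 3*x^2 - 3*x + 1)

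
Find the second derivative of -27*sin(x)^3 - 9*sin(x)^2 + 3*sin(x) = 243*sin(x)^3 + 36*sin(x)^2 - 165*sin(x) - 18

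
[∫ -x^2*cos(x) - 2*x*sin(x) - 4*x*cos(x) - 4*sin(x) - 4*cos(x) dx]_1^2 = -16*sin(2) + 9*sin(1)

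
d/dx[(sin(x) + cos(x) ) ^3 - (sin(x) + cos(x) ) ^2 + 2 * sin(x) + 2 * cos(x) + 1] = 3*sqrt(2)*sin(3*x + pi/4)/2 - 2*cos(2*x) + 7*sqrt(2)*cos(x + pi/4)/2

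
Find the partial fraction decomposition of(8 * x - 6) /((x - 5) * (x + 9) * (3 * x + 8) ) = 246/(437*(3*x + 8)) - 39/(133*(x + 9)) + 17/(161*(x - 5))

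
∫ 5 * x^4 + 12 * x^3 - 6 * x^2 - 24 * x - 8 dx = x^5 + 3*x^4 - 2*x^3 - 12*x^2 - 8*x + C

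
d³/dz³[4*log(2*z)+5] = 8/z^3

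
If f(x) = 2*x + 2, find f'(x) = 2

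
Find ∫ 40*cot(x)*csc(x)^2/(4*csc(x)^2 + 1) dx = -5*log(4*csc(x)^2 + 1) + C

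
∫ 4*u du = 2*u^2 + C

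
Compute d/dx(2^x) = 2^x*log(2)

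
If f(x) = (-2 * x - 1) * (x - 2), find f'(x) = 3 - 4*x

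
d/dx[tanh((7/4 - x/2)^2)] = -x*tanh(x^2/4 - 7*x/4 + 49/16)^2/2 + x/2 + 7*tanh(x^2/4 - 7*x/4 + 49/16)^2/4 - 7/4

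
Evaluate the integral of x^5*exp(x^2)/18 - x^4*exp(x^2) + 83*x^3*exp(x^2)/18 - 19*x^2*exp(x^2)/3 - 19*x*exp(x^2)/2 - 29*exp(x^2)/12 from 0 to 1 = 7 - 275*E/36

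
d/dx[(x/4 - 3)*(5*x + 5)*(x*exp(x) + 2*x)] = 5*x^3*exp(x)/4 - 10*x^2*exp(x) + 15*x^2/2 - 85*x*exp(x)/2 - 55*x - 15*exp(x) - 30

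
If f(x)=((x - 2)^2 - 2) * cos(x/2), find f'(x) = -x^2*sin(x/2)/2 + 2*sqrt(2)*x*sin(x/2 + pi/4) - sin(x/2) - 4*cos(x/2)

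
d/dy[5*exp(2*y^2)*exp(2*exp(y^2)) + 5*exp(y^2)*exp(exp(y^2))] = 10*y*exp(y^2 + exp(y^2)) + 10*y*exp(2*y^2 + exp(y^2)) + 20*y*exp(2*y^2 + 2*exp(y^2)) + 20*y*exp(3*y^2 + 2*exp(y^2))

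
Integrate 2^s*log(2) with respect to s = 2^s + C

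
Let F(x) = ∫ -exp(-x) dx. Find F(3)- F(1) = -exp(-1) + exp(-3)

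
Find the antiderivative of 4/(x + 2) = 4*log(x + 2) + C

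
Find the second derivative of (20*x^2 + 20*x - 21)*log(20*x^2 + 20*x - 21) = (800*x^2*log(20*x^2 + 20*x - 21) + 2400*x^2 + 800*x*log(20*x^2 + 20*x - 21) + 2400*x - 840*log(20*x^2 + 20*x - 21) - 440)/(20*x^2 + 20*x - 21)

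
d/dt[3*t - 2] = 3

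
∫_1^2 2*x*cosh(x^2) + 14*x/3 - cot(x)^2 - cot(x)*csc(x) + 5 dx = -csc(1) - sinh(1) - cot(1) + cot(2) + csc(2) + 13 + sinh(4)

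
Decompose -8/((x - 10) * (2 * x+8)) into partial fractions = 2/(7*(x + 4)) - 2/(7*(x - 10))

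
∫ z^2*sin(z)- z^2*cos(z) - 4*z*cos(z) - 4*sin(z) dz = -sqrt(2)*(z^2 + 2*z - 2)*sin(z + pi/4) + C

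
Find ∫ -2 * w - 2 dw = -w^2 - 2*w + C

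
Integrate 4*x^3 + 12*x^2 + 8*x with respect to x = x^4 + 4*x^3 + 4*x^2 + C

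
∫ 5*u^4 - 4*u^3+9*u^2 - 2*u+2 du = u^5 - u^4 + 3*u^3 - u^2 + 2*u + C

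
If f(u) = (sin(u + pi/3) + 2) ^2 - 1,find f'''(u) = -4*cos(u + pi/3) - 4*cos(2*u + pi/6)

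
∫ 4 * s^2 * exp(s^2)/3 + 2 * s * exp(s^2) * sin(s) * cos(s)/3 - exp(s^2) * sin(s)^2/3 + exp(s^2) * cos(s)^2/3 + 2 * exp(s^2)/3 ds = (4*s + sin(2*s))*exp(s^2)/6 + C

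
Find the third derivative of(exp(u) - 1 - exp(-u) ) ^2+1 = (8*exp(4*u) - 2*exp(3*u) - 2*exp(u) - 8)*exp(-2*u)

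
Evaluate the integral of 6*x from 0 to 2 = 12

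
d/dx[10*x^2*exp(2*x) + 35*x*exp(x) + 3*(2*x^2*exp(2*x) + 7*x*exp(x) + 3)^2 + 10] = 48*x^4*exp(4*x) + 48*x^3*exp(4*x) + 252*x^3*exp(3*x) + 252*x^2*exp(3*x) + 386*x^2*exp(2*x) + 386*x*exp(2*x) + 161*x*exp(x) + 161*exp(x)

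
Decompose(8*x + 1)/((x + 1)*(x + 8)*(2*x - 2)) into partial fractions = -1/(2*(x + 8)) + 1/(4*(x + 1)) + 1/(4*(x - 1))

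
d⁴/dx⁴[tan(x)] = 24*tan(x)^5 + 40*tan(x)^3 + 16*tan(x)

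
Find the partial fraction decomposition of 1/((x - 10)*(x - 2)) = -1/(8*(x - 2)) + 1/(8*(x - 10))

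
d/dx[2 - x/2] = -1/2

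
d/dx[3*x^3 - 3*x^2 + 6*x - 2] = 9*x^2 - 6*x + 6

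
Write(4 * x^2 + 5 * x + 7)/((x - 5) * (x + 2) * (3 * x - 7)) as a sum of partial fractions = -7/(2*(3*x - 7)) + 1/(7*(x + 2)) + 33/(14*(x - 5))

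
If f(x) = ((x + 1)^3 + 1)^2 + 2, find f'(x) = 6*x^5 + 30*x^4 + 60*x^3 + 66*x^2 + 42*x + 12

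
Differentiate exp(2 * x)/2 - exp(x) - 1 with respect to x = exp(2*x) - exp(x)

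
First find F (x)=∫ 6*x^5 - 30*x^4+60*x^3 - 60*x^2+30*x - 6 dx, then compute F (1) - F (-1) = -64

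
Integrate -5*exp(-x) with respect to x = 5*exp(-x) + C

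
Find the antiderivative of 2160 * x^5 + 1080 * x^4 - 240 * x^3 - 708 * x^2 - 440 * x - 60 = 360*x^6 + 216*x^5 - 60*x^4 - 236*x^3 - 220*x^2 - 60*x + C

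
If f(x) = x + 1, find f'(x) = 1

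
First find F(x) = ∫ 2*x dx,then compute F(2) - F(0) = 4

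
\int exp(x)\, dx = exp(x) + C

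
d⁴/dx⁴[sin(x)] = sin(x)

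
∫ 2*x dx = x^2 + C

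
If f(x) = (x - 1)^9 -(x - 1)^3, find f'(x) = 9*x^8 - 72*x^7 + 252*x^6 - 504*x^5 + 630*x^4 - 504*x^3 + 249*x^2 - 66*x + 6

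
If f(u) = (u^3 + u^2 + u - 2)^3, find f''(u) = 72*u^7 + 168*u^6 + 252*u^5 + 30*u^4 - 120*u^3 - 180*u^2 + 6*u + 12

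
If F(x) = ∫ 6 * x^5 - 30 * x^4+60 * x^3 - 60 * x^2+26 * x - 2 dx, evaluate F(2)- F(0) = 0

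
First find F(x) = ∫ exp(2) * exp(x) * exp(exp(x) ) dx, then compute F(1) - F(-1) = -exp(exp(-1) + 2) + exp(2 + E)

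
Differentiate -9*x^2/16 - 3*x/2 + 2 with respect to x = -9*x/8 - 3/2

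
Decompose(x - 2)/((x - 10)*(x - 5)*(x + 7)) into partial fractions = -3/(68*(x + 7)) - 1/(20*(x - 5)) + 8/(85*(x - 10))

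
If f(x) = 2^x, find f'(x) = 2^x*log(2)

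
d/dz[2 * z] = 2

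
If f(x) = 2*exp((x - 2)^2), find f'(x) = 4*x*exp(x^2 - 4*x + 4) - 8*exp(x^2 - 4*x + 4)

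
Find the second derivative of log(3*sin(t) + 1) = -3*(sin(t) + 3)/(3*sin(t) + 1)^2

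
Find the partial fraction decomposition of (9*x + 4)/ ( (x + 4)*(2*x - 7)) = 71/(15*(2*x - 7)) + 32/(15*(x + 4))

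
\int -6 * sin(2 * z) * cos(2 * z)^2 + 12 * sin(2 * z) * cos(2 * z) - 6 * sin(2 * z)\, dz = -8*sin(z)^6 + C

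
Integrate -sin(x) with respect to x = cos(x) + C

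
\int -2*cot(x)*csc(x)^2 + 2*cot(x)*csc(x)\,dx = (csc(x) - 1)^2 + C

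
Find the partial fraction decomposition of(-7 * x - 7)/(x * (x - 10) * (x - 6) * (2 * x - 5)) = -28/(75*(2*x - 5)) + 7/(24*(x - 6)) - 77/(600*(x - 10)) + 7/(300*x)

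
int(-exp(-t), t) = exp(-t) + C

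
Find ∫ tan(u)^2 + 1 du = tan(u) + C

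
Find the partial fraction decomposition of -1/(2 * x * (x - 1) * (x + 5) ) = -1/(60*(x + 5)) - 1/(12*(x - 1)) + 1/(10*x)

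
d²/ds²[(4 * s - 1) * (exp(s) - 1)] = 4*s*exp(s) + 7*exp(s)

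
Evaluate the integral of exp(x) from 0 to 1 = -1 + E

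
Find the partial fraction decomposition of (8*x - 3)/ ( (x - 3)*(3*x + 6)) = 19/(15*(x + 2)) + 7/(5*(x - 3))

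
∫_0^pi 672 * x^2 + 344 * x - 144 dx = 144 + (6 - 7*pi)*(-2*(4 + 4*pi)^2 + 8 + 12*pi)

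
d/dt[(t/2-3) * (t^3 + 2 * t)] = 2*t^3 - 9*t^2 + 2*t - 6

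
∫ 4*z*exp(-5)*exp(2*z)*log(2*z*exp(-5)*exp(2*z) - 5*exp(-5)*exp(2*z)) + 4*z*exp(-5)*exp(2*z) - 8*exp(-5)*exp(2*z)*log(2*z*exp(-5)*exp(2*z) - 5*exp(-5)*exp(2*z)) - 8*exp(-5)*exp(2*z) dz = (2*z - 5)*(2*z + log(2*z - 5) - 5)*exp(2*z - 5) + C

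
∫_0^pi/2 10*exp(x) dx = -10 + 10*exp(pi/2)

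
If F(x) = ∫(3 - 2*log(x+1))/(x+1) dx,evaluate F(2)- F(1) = -3*log(2) - log(3)^2 + log(2)^2 + 3*log(3)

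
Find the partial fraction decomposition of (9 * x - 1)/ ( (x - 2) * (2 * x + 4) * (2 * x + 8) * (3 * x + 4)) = 351/(640*(3*x + 4)) + 37/(384*(x + 4)) - 19/(64*(x + 2)) + 17/(960*(x - 2))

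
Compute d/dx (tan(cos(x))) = -sin(x)/cos(cos(x))^2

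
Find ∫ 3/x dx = 3*log(x) + C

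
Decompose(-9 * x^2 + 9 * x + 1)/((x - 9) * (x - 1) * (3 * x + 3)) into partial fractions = -17/(60*(x + 1)) - 1/(48*(x - 1)) - 647/(240*(x - 9))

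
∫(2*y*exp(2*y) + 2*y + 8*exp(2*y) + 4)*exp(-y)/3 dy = 4*(y + 3)*sinh(y)/3 + C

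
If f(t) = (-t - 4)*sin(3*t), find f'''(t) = 27*t*cos(3*t) + 27*sin(3*t) + 108*cos(3*t)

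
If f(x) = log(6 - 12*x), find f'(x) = 2/(2*x - 1)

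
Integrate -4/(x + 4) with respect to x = -4*log(x + 4) + C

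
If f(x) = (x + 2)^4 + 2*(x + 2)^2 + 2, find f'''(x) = 24*x + 48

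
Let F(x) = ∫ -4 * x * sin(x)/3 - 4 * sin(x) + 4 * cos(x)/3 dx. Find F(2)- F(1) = -16*cos(1)/3 + 20*cos(2)/3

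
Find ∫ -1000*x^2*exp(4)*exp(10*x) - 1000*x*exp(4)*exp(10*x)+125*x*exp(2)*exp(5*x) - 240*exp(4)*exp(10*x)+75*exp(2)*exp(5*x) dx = (5*x + 2)*(-4*(5*x + 2)*exp(10*x + 4) + 5*exp(5*x + 2)) + C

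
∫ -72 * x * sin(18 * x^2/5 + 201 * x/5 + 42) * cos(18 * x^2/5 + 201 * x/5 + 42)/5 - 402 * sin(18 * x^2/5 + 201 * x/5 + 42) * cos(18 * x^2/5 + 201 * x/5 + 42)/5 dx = cos(3*(x + 10)*(6*x + 7)/5)^2 + C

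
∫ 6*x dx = 3*x^2 + C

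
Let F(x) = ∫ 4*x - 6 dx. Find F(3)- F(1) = 4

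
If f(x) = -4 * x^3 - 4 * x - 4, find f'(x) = -12*x^2 - 4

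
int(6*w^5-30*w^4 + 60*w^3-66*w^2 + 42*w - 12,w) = w^6 - 6*w^5 + 15*w^4 - 22*w^3 + 21*w^2 - 12*w + C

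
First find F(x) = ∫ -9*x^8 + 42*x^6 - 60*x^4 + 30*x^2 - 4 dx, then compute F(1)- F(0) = -1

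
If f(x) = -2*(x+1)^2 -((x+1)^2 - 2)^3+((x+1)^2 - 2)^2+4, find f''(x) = -30*x^4 - 120*x^3 - 96*x^2 + 48*x + 18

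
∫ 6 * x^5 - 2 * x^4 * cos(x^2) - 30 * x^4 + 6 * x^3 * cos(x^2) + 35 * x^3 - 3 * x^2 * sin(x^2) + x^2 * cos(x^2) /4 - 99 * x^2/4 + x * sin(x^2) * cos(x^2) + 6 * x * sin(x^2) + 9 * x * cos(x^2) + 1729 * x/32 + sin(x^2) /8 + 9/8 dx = -14*x^3 + 42*x^2 + 7*x/4 + (-8*x^3 + 24*x^2 + x + 4*sin(x^2) - 20)^2/64 + 7*sin(x^2) + C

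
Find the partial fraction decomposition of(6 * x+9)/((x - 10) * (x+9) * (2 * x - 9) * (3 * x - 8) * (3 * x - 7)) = -27/(442*(3*x - 7)) + 135/(1694*(3*x - 8)) - 64/(4719*(2*x - 9)) - 1/(13566*(x + 9)) + 3/(4598*(x - 10))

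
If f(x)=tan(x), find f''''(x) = 24*tan(x)^5 + 40*tan(x)^3 + 16*tan(x)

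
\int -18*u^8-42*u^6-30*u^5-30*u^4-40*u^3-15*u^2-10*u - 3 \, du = -2*u^9 - 6*u^7 - 5*u^6 - 6*u^5 - 10*u^4 - 5*u^3 - 5*u^2 - 3*u + C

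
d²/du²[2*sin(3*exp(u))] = 6*(-3*exp(u)*sin(3*exp(u)) + cos(3*exp(u)))*exp(u)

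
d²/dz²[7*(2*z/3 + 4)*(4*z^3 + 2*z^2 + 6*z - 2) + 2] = 224*z^2 + 728*z + 168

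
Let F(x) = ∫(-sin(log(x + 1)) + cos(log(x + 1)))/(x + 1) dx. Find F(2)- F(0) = -1 + cos(log(3)) + sin(log(3))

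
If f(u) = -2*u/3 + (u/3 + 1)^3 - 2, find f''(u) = 2*u/9 + 2/3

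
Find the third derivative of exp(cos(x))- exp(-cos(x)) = (exp(2*cos(x))*cos(x) + 3*exp(2*cos(x)) + cos(x) - 3)*exp(-cos(x))*sin(x)*cos(x)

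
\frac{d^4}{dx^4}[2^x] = 2^x*log(2)^4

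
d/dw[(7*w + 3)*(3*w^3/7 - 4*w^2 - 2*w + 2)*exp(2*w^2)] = 12*w^5*exp(2*w^2) - 748*w^4*exp(2*w^2)/7 - 92*w^3*exp(2*w^2) - 337*w^2*exp(2*w^2)/7 - 28*w*exp(2*w^2) + 8*exp(2*w^2)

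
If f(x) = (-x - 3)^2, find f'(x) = 2*x + 6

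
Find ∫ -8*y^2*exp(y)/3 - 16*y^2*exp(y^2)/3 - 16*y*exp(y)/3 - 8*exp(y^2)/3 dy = -8*y*(y*exp(y) + exp(y^2))/3 + C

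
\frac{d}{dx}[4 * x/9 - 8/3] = 4/9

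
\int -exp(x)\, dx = -exp(x) + C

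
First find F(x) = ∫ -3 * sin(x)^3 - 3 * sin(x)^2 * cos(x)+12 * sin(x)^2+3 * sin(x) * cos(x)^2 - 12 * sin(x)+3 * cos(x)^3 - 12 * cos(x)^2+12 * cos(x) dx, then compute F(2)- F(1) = (-2 + cos(2) + sin(2))^3 - (-2 + cos(1) + sin(1))^3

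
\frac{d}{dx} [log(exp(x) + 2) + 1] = exp(x)/(exp(x) + 2)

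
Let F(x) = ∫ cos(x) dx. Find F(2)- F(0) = sin(2)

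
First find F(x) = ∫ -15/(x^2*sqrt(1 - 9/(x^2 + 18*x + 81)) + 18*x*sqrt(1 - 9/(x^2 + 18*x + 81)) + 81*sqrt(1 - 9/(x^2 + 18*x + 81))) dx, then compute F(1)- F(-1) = -5*acsc(8/3) + 5*acsc(10/3)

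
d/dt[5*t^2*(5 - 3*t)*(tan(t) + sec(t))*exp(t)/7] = 5*t*(-6*t^2*sin(t) - 3*t^2*sin(2*t) - 6*t^2*cos(t) - 6*t^2 + 10*t*sin(t) - 4*t*sin(2*t) - 8*t*cos(t) + 10*t + 10*sin(2*t) + 20*cos(t))*exp(t)/(7*(cos(2*t) + 1))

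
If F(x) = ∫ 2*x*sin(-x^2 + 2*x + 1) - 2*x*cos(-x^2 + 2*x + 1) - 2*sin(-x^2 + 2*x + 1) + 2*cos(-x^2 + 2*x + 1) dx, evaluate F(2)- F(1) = -sin(2) - cos(2) + cos(1) + sin(1)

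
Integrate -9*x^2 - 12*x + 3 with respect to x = -3*x^3 - 6*x^2 + 3*x + C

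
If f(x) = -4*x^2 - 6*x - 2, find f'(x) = -8*x - 6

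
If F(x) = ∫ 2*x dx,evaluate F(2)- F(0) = 4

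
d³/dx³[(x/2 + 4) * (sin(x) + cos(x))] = x*sin(x)/2 - x*cos(x)/2 + 5*sin(x)/2 - 11*cos(x)/2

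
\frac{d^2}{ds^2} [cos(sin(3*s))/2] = 9*sin(3*s)*sin(sin(3*s))/2 - 9*cos(3*s)^2*cos(sin(3*s))/2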